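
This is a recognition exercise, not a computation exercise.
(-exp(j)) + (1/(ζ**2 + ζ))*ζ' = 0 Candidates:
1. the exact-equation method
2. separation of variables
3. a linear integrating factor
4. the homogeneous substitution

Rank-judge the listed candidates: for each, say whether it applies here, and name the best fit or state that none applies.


Diagnosis: separation of variables — the slope splits multiplicatively: exp(j) carrying all j-dependence times ζ**2 + ζ carrying all ζ-dependence — separate and integrate. This doubles as a Bernoulli equation in the unknown as written; dividing and integrating works on it directly.
- the exact-equation method — with no real cross-dependence between the variables, the exact-equation machinery is a detour rather than the natural reading.
- separation of variables: yes — fits the structure here.
- a linear integrating factor — the unknown enters nonlinearly (through a power, a denominator, or a transcendental function), which the linear integrating-factor recipe cannot absorb as-is — any repair would come from a preliminary substitution, not the factor.
- the homogeneous substitution: the slope changes under joint rescaling, failing the degree-zero test.


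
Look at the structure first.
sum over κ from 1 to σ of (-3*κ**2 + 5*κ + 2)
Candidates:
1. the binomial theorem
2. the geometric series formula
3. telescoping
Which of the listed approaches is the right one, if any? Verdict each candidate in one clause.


Verdict: no special technique — with only polynomial terms in κ present, the classical sum-of-powers identities are all you need.
- the binomial theorem: no binomial coefficients pair up with complementary powers here.
- the geometric series formula — dividing successive terms gives an index-dependent quantity, not a constant.
- telescoping — computed from the summand as displayed, the partial sums build up without the pairwise collapse telescoping exploits.


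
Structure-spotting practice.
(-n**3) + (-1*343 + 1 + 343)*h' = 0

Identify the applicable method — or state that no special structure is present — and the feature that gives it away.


Method: no special technique — with h absent the equation is not coupled at all: direct integration in n.


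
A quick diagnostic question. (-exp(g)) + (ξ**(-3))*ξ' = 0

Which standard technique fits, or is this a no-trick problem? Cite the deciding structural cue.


Diagnosis: separation of variables — solved for the derivative, the right side splits multiplicatively into a function of each variable alone — divide and integrate each side. The equation is exact as it stands too — a potential function exists — though separation reads the split structure directly.


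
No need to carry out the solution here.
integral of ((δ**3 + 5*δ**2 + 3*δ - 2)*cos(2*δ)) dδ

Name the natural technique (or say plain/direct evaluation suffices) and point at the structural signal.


Best approach: integration by parts — differentiate δ**3 + 5*δ**2 + 3*δ - 2, integrate cos(2*δ): each pass lowers the polynomial degree, so parts terminates.


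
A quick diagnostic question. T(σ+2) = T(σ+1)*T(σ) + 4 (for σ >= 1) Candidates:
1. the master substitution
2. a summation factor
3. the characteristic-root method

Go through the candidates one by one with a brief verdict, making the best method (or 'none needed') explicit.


Method: no special technique — the map from one term to the next is curved, not linear, so linear closed-form machinery does not attach.
- the master substitution — with no divided-index recursive call, reindexing by powers of a base buys nothing.
- a summation factor — the recursion is nonlinear — outside the first-order linear family a summation factor addresses.
- the characteristic-root method: nonlinearity rules out exponential-mode superposition from the start.


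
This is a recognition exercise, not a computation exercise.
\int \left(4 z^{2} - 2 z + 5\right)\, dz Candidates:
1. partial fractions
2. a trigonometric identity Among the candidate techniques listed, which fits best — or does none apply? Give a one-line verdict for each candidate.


Verdict: no special technique — the integrand is a sum of constant multiples of powers of z — integrate term by term.
- partial fractions: there is no rational-function structure to decompose.
- a trigonometric identity — there is no trigonometric structure at all — the integrand carries no sine or cosine to rewrite.


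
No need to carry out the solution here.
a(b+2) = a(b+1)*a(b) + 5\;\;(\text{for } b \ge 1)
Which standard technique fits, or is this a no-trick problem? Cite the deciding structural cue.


Verdict: no special technique — each new value is a nonlinear function of earlier ones — scaling arguments and superposition both fail.


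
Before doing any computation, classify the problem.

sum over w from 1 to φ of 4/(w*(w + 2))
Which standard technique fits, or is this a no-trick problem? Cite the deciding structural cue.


Technique: telescoping — rewrite 4/(w*(w + 2)) as simple fractions and successive terms eat each other — only the edges survive.


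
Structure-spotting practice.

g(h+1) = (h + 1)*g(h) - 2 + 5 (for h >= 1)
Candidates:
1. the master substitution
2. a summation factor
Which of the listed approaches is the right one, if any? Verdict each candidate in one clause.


Verdict: a summation factor — first-order linear but the coefficient h + 1 moves with the index — divide by the cumulative product and telescope.
- the master substitution — this is shift-type recursion, outside the divide-and-conquer template.
- a summation factor: yes — fits the structure here.


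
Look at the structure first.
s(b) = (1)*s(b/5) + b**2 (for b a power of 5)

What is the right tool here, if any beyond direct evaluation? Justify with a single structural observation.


Verdict: the master substitution — recursion at b/5 is multiplicative in the index; logarithmic reindexing via b = 5^m linearizes it.


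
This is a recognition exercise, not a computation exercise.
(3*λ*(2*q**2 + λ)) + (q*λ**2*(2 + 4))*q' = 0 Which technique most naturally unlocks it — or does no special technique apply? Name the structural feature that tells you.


Diagnosis: the exact-equation method — equality of cross partials is the green light — assemble the potential function term by term.


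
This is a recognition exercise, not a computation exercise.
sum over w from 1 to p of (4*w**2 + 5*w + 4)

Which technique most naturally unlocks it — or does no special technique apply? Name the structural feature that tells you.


Technique: no special technique — Faulhaber territory: sum each constant-multiple power of w with its closed-form formula, no trick required.


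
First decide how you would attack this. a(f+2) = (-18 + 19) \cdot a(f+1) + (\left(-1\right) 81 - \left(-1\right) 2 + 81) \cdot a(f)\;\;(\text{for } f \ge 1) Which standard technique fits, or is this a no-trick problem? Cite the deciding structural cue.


Diagnosis: the characteristic-root method — this is the constant-coefficient homogeneous case — the whole solution in f reduces to a polynomial's roots.


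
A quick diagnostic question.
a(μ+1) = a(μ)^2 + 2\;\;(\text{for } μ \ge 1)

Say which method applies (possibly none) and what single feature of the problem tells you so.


Best approach: no special technique — the map from one term to the next is curved, not linear, so linear closed-form machinery does not attach.


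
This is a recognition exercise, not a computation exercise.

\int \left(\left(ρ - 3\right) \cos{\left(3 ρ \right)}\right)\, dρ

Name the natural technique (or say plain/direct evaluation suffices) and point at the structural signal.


Method: integration by parts — the integrand splits as ρ - 3 times \cos{\left(3 ρ \right)} — repeatedly differentiating the polynomial part kills it, which is the parts ladder.


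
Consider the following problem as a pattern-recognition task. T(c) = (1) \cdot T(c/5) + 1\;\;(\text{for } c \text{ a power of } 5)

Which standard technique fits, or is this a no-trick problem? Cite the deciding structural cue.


Diagnosis: the master substitution — treat m = log base 5 of c as the new clock: one recursion step advances m by one while c scales by 5.


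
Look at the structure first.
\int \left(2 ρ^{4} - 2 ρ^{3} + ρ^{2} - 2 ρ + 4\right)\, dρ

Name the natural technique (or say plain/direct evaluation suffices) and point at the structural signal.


Verdict: no special technique — the integrand is a sum of constant multiples of powers of ρ — integrate term by term.


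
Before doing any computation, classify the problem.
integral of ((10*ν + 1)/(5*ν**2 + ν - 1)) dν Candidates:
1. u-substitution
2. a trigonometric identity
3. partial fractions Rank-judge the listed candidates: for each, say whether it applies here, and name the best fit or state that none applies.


Technique: u-substitution — structure check: outer function, inner expression 5*ν**2 + ν - 1, inner derivative as a factor — the classic u = 5*ν**2 + ν - 1 pattern.
- u-substitution: yes, a natural case for it.
- a trigonometric identity: with no trigonometric functions present, identity rewriting has no target.
- partial fractions — the denominator is irreducible over the rationals — no rational-coefficient split into simpler fractions exists.


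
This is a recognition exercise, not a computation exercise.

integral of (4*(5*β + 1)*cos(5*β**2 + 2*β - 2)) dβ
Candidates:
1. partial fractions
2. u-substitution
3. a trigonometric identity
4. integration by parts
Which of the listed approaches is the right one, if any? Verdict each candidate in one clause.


Best approach: u-substitution — viewed as a product, the integrand is a composition evaluated at 5*β**2 + 2*β - 2 times (a constant multiple of) that inner expression's derivative, so u = 5*β**2 + 2*β - 2 makes it elementary.
- partial fractions: there is no rational-function structure to decompose.
- u-substitution: applicable, and directly so.
- a trigonometric identity: no identity rewrites this into an easier trigonometric form.
- integration by parts — a polynomial factor is present, but its partner is not an exp, sine, or cosine of a degree-1 argument, nor a logarithm.


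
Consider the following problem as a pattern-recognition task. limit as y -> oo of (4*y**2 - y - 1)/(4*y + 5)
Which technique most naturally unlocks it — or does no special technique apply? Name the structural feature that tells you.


Diagnosis: dominant-term comparison — divide through by the highest power of y; every lower-order term dies and the dominant terms decide the limit. As a single quotient, the ∞/∞ shape would yield to repeated differentiation as well — the growth comparison gets there in one look.


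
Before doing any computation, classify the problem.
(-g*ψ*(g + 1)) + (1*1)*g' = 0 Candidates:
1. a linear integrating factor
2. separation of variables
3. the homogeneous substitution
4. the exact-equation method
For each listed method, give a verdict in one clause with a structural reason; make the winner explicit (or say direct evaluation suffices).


Best approach: separation of variables — separating collects all g-dependence with the derivative and leaves all ψ-dependence opposite: variables separate. A Bernoulli substitution applies to this equation as given; separation takes the same equation in its displayed form.
- a linear integrating factor — a nonlinear term in the unknown puts this outside the integrating-factor template.
- separation of variables — applicable, and directly so.
- the homogeneous substitution — the slope is not a function of the ratio of the variables alone.
- the exact-equation method — the cross partial derivatives disagree, so no single potential exists.


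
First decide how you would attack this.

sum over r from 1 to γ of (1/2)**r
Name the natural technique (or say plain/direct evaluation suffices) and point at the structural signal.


Verdict: the geometric series formula — each term is 1/2 times the previous one, so the geometric-series formula applies directly.


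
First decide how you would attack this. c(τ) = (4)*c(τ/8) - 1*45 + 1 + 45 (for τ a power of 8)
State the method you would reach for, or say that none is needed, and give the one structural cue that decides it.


Verdict: the master substitution — index division is the fingerprint: τ/8 in the recursive call means substitute τ = 8^m.


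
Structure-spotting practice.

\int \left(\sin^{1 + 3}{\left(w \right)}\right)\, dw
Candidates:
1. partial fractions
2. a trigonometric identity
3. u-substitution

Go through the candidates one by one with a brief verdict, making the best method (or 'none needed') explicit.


Verdict: a trigonometric identity — \sin^{1 + 3}{\left(w \right)} carries an even exponent — trade it for double-angle cosines before integrating.
- partial fractions — the expression is not a ratio of polynomials that decomposes further.
- a trigonometric identity: a fit — the right tool for this form.
- u-substitution — no subexpression of the integrand pairs with its own derivative as a factor — individual terms may offer their own substitutions, but any change of variable covering the whole integral would have to be constructed from outside the expression.


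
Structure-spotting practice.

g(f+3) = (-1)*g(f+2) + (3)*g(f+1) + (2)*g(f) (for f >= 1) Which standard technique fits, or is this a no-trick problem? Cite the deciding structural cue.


Diagnosis: the characteristic-root method — shift-invariance with fixed coefficients calls for exponential trials; the characteristic polynomial finds every r^f.


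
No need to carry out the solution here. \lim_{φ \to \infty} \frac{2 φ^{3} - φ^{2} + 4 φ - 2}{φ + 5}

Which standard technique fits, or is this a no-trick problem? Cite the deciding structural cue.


Technique: dominant-term comparison — as φ grows, only the highest-degree terms matter — compare leading terms and read the limit off. Viewed as a single quotient this is an ∞/∞ form — an at-infinity application of l'Hôpital's rule would also resolve it; comparing leading growth reads the answer without differentiating.


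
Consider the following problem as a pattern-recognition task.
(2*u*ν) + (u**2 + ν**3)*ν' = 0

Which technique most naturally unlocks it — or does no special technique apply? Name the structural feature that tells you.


Verdict: the exact-equation method — the mixed-partials test passes for 2*u*ν and u**2 + ν**3, so a potential function exists as presented.


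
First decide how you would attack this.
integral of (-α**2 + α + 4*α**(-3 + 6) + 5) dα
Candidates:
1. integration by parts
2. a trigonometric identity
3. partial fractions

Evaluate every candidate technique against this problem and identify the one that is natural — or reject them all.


Best approach: no special technique — nothing composite, nothing rational, nothing trigonometric — each constant-multiple power of α integrates by the power rule alone.
- integration by parts: parts would only shuffle a directly integrable integrand.
- a trigonometric identity — there is no trigonometric structure at all — the integrand carries no sine or cosine to rewrite.
- partial fractions — there is no rational-function structure to decompose.


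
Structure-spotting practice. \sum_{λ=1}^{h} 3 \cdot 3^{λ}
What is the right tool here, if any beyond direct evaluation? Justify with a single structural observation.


Verdict: the geometric series formula — each term is 3 times the previous one, so the geometric-series formula applies directly.


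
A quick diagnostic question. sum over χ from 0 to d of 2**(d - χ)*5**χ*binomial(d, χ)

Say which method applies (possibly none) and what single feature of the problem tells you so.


Technique: the binomial theorem — terms weighting binomial(d, χ) against matched powers of 5 and 2 reassemble into (5 + 2)^d by the binomial theorem.


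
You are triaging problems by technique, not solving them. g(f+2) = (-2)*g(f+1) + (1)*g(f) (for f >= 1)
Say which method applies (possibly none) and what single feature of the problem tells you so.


Verdict: the characteristic-root method — this is the constant-coefficient homogeneous case — the whole solution in f reduces to a polynomial's roots.


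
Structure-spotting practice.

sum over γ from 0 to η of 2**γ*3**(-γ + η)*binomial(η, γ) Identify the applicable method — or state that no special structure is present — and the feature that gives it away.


Technique: the binomial theorem — the binomial coefficients weight matched powers of 2 and 3, which is exactly the expansion of a binomial power.


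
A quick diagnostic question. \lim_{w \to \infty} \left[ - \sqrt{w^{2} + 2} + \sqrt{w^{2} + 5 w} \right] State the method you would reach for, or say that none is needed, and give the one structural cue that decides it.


Diagnosis: conjugate multiplication — an infinity-minus-infinity difference with a surviving radical — multiply by the conjugate to cancel the divergence.


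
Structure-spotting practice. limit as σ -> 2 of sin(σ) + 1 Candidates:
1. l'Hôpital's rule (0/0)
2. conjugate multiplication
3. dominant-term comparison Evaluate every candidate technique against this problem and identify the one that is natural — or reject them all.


Diagnosis: no special technique — nothing blocks direct substitution at 2: plug in and finish.
- l'Hôpital's rule (0/0) — evaluation at the point is determinate, so the rule has nothing to repair.
- conjugate multiplication: multiplying by a conjugate would not remove any indeterminacy here.
- dominant-term comparison — this limit is not decided by comparing leading-term growth at infinity.


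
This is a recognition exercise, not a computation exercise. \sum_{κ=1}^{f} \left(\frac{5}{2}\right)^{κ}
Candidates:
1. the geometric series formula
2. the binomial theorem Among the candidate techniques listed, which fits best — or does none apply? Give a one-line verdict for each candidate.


Technique: the geometric series formula — the ratio of consecutive terms is the constant \frac{5}{2}, independent of the index — a geometric sum.
- the geometric series formula — applicable, and directly so.
- the binomial theorem — there is no sum-raised-to-a-power identity hiding in these terms.


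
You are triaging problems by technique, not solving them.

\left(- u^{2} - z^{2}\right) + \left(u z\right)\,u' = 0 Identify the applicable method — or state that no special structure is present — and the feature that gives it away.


Method: the homogeneous substitution — solved for the derivative, the right side is unchanged under scaling z and u together — it depends only on the ratio u/z, so substitute a single ratio variable. This doubles as a Bernoulli equation in the unknown as written; the homogeneous route needs no setup at all.


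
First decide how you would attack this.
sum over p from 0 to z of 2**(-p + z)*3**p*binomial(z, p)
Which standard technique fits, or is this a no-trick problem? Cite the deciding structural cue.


Technique: the binomial theorem — the binomial coefficients weight matched powers of 3 and 2, which is exactly the expansion of a binomial power.


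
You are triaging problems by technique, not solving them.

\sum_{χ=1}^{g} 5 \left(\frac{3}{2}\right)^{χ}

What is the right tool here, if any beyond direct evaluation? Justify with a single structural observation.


Method: the geometric series formula — each summand is the previous one scaled by \frac{3}{2}; that constant multiplier is itself the geometric structure.


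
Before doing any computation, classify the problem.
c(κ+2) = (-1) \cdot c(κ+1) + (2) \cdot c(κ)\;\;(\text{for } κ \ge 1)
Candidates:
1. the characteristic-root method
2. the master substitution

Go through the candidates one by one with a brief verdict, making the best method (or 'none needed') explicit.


Best approach: the characteristic-root method — every coefficient is a fixed number and the forcing is zero — substitute r^κ and read off the root equation.
- the characteristic-root method: applicable, and directly so.
- the master substitution: with no divided-index recursive call, reindexing by powers of a base buys nothing.


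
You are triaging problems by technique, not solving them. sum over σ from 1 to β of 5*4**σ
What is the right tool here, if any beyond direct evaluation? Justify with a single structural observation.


Verdict: the geometric series formula — consecutive terms stand in a fixed index-free ratio — the geometric sum formula closes it.


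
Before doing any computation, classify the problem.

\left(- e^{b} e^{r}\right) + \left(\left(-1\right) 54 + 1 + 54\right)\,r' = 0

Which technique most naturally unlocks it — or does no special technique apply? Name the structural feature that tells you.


Diagnosis: separation of variables — solved for the derivative, the right side splits multiplicatively into a function of each variable alone — divide and integrate each side.


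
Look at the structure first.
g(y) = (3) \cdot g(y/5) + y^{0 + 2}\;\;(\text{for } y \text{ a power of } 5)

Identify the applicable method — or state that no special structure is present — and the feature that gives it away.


Technique: the master substitution — treat m = log base 5 of y as the new clock: one recursion step advances m by one while y scales by 5.


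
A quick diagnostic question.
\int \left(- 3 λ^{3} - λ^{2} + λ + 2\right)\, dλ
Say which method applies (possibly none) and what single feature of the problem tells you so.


Best approach: no special technique — every term is a constant multiple of a power of λ; term-wise power-rule integration needs no preliminary transformation.


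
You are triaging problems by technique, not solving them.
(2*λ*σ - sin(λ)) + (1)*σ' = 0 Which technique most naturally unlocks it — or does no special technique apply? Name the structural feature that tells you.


Technique: a linear integrating factor — the equation is linear in σ with coefficient 2*λ; multiplying by the integrating factor exp(∫2*λ) makes the left side a perfect derivative.


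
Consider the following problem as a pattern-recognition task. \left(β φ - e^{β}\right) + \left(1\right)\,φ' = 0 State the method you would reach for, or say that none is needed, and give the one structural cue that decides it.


Technique: a linear integrating factor — linear in the unknown with genuine forcing: multiply through by the exponential of the integrated coefficient and the left side closes into one derivative.


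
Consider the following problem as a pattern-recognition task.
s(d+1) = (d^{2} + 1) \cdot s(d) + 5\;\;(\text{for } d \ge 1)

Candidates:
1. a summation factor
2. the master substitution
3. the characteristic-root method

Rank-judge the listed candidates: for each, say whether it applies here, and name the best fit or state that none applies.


Verdict: a summation factor — first-order linear but the coefficient d^{2} + 1 moves with the index — divide by the cumulative product and telescope.
- a summation factor: yes — fits the structure here.
- the master substitution: the recursive argument is a shift of the index, not a fixed fraction of it.
- the characteristic-root method — the coefficients change with the index, which the root method cannot absorb.


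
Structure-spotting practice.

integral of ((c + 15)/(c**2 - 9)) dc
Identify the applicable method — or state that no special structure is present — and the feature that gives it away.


Best approach: partial fractions — c**2 - 9 splits into linear pieces, so the quotient is a sum of simple fractions — decompose before integrating.


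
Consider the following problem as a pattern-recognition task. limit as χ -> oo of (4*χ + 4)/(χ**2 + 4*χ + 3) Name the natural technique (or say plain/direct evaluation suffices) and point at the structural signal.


Technique: dominant-term comparison — divide by the highest power of χ present: lower-order terms vanish and the dominant ratio remains. Viewed as a single quotient this is an ∞/∞ form — an at-infinity application of l'Hôpital's rule would also resolve it; comparing leading growth reads the answer without differentiating.


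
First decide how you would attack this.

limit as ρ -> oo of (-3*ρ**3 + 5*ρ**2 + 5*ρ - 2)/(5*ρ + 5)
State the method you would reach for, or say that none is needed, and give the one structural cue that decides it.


Diagnosis: dominant-term comparison — divide by the highest power of ρ present: lower-order terms vanish and the dominant ratio remains. l'Hôpital's at-infinity variant applies to the expression viewed as a single quotient; the leading-term comparison is the direct route.


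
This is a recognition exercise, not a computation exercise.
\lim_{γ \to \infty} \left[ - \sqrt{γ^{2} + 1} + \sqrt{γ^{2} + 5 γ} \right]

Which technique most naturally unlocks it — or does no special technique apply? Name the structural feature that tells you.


Technique: conjugate multiplication — an infinity-minus-infinity difference with a surviving radical — multiply by the conjugate to cancel the divergence.


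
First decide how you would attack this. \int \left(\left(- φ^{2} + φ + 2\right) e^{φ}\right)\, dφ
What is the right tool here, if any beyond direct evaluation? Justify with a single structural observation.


Verdict: integration by parts — - φ^{2} + φ + 2 dies after finitely many derivatives while e^{φ} cycles under integration — the tabular/parts setup.


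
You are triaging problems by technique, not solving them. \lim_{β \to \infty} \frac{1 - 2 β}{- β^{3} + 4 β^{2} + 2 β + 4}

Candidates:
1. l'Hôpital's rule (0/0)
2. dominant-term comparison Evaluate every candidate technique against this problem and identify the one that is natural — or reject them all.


Verdict: dominant-term comparison — as β grows, only the highest-degree terms matter — compare leading terms and read the limit off.
- l'Hôpital's rule (0/0) — no 0/0 form appears: written as one quotient, top and bottom both grow without bound, and the ratio is decided by their leading terms.
- dominant-term comparison: applies; the problem has the shape this method handles.


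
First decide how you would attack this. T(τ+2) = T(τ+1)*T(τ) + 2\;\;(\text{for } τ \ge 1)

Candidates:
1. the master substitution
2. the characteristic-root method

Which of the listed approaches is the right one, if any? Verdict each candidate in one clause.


Best approach: no special technique — the new term depends nonlinearly on the old ones, which disqualifies every superposition-based technique.
- the master substitution: this is shift-type recursion, outside the divide-and-conquer template.
- the characteristic-root method — the recursion is nonlinear in the sequence values, so no linear-modes ansatz applies.


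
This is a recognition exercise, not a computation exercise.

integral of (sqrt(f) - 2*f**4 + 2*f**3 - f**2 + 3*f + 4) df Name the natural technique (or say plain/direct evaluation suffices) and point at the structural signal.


Diagnosis: no special technique — the integrand is a sum of constant multiples of powers of f — integrate term by term.


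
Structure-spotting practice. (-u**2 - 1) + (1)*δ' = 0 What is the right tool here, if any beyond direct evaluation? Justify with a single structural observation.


Verdict: no special technique — with δ absent the equation is not coupled at all: direct integration in u.


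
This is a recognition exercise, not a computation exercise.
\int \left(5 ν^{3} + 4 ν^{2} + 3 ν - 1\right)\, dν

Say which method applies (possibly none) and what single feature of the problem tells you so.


Technique: no special technique — scan for structure and find none: constant multiples of powers of ν, integrate directly.


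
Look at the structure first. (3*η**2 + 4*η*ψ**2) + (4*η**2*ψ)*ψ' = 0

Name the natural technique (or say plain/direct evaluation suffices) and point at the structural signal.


Diagnosis: the exact-equation method — equality of cross partials is the green light — assemble the potential function term by term.


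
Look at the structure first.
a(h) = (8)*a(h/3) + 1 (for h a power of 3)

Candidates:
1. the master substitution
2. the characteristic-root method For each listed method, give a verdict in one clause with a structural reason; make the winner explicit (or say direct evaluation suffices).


Best approach: the master substitution — the argument h/3 divides the index by 3; the standard h = 3^m substitution converts it to a constant-shift recurrence.
- the master substitution — yes, a natural case for it.
- the characteristic-root method: a divided-index call is not the fixed-shift linear shape that characteristic roots solve.


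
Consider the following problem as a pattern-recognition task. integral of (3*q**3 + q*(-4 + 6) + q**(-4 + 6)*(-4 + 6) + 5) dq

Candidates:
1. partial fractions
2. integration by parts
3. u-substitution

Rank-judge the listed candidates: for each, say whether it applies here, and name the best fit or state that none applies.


Technique: no special technique — every term is a constant multiple of a power of q; term-wise power-rule integration needs no preliminary transformation.
- partial fractions: there is no rational-function structure to decompose.
- integration by parts — parts would only shuffle a directly integrable integrand.
- u-substitution: no substitution does more than relabel what direct integration already handles.


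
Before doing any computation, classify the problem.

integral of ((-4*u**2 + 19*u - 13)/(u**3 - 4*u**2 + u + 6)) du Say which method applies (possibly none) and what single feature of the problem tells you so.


Best approach: partial fractions — the bottom factors while the top stays lower-degree — split into simple fractions and integrate piece by piece.


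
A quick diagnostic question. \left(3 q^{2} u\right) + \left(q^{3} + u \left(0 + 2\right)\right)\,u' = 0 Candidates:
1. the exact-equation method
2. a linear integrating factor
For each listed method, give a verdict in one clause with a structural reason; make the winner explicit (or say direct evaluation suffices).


Technique: the exact-equation method — equality of cross partials is the green light — assemble the potential function term by term.
- the exact-equation method: a fit — the right tool for this form.
- a linear integrating factor: the unknown enters nonlinearly (through a power, a denominator, or a transcendental function), which the linear integrating-factor recipe cannot absorb as-is — any repair would come from a preliminary substitution, not the factor.


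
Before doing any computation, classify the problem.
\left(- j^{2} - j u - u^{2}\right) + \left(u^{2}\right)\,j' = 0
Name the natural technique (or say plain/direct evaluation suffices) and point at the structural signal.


Technique: the homogeneous substitution — the slope is degree-zero homogeneous: the ratio substitution v = j/u collapses it.


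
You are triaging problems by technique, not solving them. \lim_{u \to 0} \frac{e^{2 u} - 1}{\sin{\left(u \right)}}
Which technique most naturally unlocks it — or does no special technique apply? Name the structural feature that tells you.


Best approach: l'Hôpital's rule (0/0) — the 0/0 form at 0 is the signature situation for l'Hôpital's rule. A local series expansion at the point resolves it as well; the rule is the packaged version of that step.


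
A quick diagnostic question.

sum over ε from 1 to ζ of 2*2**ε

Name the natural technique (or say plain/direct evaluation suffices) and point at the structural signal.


Method: the geometric series formula — each term is 2 times the previous one, so the geometric-series formula applies directly.


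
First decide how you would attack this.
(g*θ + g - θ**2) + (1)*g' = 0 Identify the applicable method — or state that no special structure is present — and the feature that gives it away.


Technique: a linear integrating factor — linear in the unknown with genuine forcing: multiply through by the exponential of the integrated coefficient and the left side closes into one derivative.


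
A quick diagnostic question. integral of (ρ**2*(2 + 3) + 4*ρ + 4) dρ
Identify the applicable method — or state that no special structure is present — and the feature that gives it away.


Method: no special technique — a term-by-term power-rule job in ρ; no substitution or rearrangement earns its keep here.


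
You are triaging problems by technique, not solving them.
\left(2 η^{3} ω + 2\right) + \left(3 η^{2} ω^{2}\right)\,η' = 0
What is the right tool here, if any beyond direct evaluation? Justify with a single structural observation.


Diagnosis: the exact-equation method — d/dη of 2 η^{3} ω + 2 equals d/dω of 3 η^{2} ω^{2}: the form is a total differential of one potential — integrate it exactly.


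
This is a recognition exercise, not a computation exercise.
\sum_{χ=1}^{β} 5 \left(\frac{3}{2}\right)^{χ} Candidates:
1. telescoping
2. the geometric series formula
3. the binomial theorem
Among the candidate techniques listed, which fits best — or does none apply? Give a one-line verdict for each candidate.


Method: the geometric series formula — check a ratio of consecutive terms: it is \frac{3}{2}, independent of the index, so the geometric formula closes the sum.
- telescoping: writing out consecutive terms as given produces no pairwise cancellation.
- the geometric series formula — applicable, and directly so.
- the binomial theorem — there is no sum-raised-to-a-power identity hiding in these terms.


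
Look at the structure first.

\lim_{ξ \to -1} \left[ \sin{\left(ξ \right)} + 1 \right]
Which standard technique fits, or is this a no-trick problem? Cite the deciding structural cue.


Method: no special technique — no zero denominators, no indeterminate clash at -1 — substitute and read off the value.


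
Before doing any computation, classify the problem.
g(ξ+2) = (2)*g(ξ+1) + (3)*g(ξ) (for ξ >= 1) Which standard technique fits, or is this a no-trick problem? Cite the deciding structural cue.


Method: the characteristic-root method — every coefficient is a fixed number and the forcing is zero — substitute r^ξ and read off the root equation.


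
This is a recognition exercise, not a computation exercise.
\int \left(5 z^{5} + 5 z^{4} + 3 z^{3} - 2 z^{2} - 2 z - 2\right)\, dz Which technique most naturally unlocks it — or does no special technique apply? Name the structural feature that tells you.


Verdict: no special technique — the integrand is a sum of constant multiples of powers of z — integrate term by term.


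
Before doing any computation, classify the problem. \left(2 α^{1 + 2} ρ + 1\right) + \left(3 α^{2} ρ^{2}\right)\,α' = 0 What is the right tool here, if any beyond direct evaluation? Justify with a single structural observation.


Diagnosis: the exact-equation method — equality of cross partials is the green light — assemble the potential function term by term.


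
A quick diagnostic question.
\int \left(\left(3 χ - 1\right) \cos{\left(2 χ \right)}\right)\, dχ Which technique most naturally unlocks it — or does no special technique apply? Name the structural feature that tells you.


Technique: integration by parts — a polynomial factor 3 χ - 1 multiplies \cos{\left(2 χ \right)}; differentiating 3 χ - 1 lowers its degree while \cos{\left(2 χ \right)} integrates cleanly, so parts wins.


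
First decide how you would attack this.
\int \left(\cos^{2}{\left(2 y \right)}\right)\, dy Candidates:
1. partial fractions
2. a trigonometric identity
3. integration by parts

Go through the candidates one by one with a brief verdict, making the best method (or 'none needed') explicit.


Best approach: a trigonometric identity — \cos^{2}{\left(2 y \right)} calls for power reduction: rewrite via double angles before any antiderivative is attempted.
- partial fractions: there is no rational-function structure to decompose.
- a trigonometric identity — a fit — the right tool for this form.
- integration by parts — not the fit here: there is no polynomial factor to ladder down — parts can still close the trigonometric product by recursion, though the identity rewrite is the direct route.


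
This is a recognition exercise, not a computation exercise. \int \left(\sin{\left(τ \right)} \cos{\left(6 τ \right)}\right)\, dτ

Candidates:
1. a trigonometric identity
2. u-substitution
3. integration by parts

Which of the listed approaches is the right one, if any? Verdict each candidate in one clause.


Diagnosis: a trigonometric identity — apply product-to-sum to \sin{\left(τ \right)} \cos{\left(6 τ \right)}: two clean single-angle terms replace one awkward product.
- a trigonometric identity — yes — fits the structure here.
- u-substitution: no subexpression of the integrand pairs with its own derivative as a factor — individual terms may offer their own substitutions, but any change of variable covering the whole integral would have to be constructed from outside the expression.
- integration by parts: not the fit here: there is no polynomial factor to ladder down — parts can still close the trigonometric product by recursion, though the identity rewrite is the direct route.


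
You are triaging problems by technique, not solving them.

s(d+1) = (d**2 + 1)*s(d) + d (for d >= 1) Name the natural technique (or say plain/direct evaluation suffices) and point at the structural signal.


Diagnosis: a summation factor — first-order linear but the coefficient d**2 + 1 moves with the index — divide by the cumulative product and telescope.


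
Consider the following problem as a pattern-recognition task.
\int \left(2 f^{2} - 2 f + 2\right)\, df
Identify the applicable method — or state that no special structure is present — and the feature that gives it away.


Best approach: no special technique — scan for structure and find none: constant multiples of powers of f, integrate directly.


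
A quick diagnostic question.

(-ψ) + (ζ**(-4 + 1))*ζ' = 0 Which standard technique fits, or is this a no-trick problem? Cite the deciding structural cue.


Verdict: separation of variables — one side of the product carries the independent variable, the other the unknown — the textbook separation shape. One could also solve this as an exact equation; with each coefficient in its own variable, separating is the same work with fewer steps.


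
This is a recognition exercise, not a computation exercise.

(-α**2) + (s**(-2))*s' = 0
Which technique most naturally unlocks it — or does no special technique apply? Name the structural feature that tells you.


Method: separation of variables — separating collects all s-dependence with the derivative and leaves all α-dependence opposite: variables separate. The cross-partial test also passes here (vacuously, each side single-variable); the potential-function route would work, separation is simply more immediate.


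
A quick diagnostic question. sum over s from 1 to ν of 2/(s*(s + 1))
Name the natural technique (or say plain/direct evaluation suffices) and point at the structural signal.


Best approach: telescoping — 2/(s*(s + 1)) hides a difference of shifted reciprocals — decompose it and the middle of the sum vanishes.


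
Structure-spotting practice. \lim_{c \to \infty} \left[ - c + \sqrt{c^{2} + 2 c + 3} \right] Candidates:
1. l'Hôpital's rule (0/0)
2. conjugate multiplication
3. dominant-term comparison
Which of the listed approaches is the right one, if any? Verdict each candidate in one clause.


Diagnosis: conjugate multiplication — turning the difference into a conjugate-rationalized ratio makes the limit readable.
- l'Hôpital's rule (0/0) — substitution produces ∞ − ∞ rather than a vanishing quotient; the rule needs a 0/0 ratio to act on.
- conjugate multiplication — yes, a natural case for it.
- dominant-term comparison: this limit is not decided by comparing leading-term growth at infinity.
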